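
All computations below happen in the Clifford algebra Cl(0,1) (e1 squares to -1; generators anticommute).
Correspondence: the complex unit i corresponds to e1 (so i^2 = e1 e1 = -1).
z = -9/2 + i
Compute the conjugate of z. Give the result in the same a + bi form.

In blades: z = -9/2 + e1.
Conjugation here is Clifford conjugation: the scalar is fixed and the grade-1 and grade-2 blades all flip sign, giving -9/2 - e1; translating back:
Answer: -9/2 - i


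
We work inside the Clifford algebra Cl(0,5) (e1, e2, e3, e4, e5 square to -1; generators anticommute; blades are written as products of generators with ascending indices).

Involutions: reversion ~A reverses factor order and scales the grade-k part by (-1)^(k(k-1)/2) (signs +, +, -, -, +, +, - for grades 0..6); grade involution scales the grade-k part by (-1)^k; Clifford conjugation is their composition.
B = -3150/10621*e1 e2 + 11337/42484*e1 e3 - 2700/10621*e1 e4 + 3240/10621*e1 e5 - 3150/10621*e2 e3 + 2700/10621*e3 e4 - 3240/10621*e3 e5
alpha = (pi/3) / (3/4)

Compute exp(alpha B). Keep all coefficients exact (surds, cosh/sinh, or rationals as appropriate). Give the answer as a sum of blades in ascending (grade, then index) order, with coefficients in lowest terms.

B^2 term by term: the squares give (-3150/10621)^2*(e1 e2)^2 + (11337/42484)^2*(e1 e3)^2 + (-2700/10621)^2*(e1 e4)^2 + (3240/10621)^2*(e1 e5)^2 + (-3150/10621)^2*(e2 e3)^2 + (2700/10621)^2*(e3 e4)^2 + (-3240/10621)^2*(e3 e5)^2 = 9922500/112805641*(-1) + 128527569/1804890256*(-1) + 7290000/112805641*(-1) + 10497600/112805641*(-1) + 9922500/112805641*(-1) + 7290000/112805641*(-1) + 10497600/112805641*(-1) = -9/16 (each basis 2-blade squares to minus the product of its generators' squares); cross terms between blades sharing an index anticommute and cancel; the commuting (index-disjoint) pairs give grade-4 terms 2*c*c'*(blade product), which cancel blade by blade — e1 e2 e3 e4: -17010000/112805641 + 17010000/112805641 = 0; e1 e2 e3 e5: 20412000/112805641 - 20412000/112805641 = 0; e1 e3 e4 e5: -17496000/112805641 + 17496000/112805641 = 0 — confirming B is simple. So B^2 = -9/16.
B^2 = -9/16 — B^2 < 0, so the exponential closes trigonometrically: l = 3/4, alpha*l = pi/3, so exp(alpha B) = cos(pi/3) + (sin(pi/3)/(3/4))*B = 1/2 + (2*sqrt(3)/3)*B.
Answer: 1/2 - 2100*sqrt(3)/10621*e1 e2 + 3779*sqrt(3)/21242*e1 e3 - 1800*sqrt(3)/10621*e1 e4 + 2160*sqrt(3)/10621*e1 e5 - 2100*sqrt(3)/10621*e2 e3 + 1800*sqrt(3)/10621*e3 e4 - 2160*sqrt(3)/10621*e3 e5


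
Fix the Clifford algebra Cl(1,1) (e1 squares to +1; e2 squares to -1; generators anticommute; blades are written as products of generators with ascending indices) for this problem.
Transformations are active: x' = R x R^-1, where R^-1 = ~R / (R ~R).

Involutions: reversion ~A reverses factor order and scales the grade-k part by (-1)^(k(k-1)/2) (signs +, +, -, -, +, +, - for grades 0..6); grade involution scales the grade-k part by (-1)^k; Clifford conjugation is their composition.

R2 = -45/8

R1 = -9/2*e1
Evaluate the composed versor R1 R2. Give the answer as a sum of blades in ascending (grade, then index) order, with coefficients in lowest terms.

Distribute over the terms of R1 (each basis-blade product reordered to ascending indices, repeated generators contracted through their squares):
(-9/2*e1) R2 = 405/16*e1
Answer: 405/16*e1


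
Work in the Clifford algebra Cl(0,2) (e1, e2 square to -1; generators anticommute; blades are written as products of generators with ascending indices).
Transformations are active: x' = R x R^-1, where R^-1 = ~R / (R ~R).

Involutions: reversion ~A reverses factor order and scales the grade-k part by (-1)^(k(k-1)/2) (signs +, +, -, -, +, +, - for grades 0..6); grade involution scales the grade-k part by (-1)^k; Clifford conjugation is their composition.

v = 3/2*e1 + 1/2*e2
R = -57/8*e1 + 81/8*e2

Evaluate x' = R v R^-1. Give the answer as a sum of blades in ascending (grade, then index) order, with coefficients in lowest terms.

~R = -57/8*e1 + 81/8*e2, and R ~R = -4905/32, so R^-1 = ~R / (-4905/32).
R v = 45/8 - 75/4*e1 e2
Answer: -213/218*e1 - 271/218*e2


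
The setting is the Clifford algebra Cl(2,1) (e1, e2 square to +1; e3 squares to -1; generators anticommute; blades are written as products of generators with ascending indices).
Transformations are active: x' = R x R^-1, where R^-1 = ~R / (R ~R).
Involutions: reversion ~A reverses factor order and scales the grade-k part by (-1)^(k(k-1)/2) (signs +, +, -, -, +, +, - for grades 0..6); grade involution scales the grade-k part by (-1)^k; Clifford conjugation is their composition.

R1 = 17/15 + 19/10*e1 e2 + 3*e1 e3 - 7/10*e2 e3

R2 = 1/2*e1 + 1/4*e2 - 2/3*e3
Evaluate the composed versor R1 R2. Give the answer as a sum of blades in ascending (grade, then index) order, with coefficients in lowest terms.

Distribute over the terms of R2 (each basis-blade product reordered to ascending indices, repeated generators contracted through their squares):
R1 (1/2*e1) = 17/30*e1 - 19/20*e2 - 3/2*e3 - 7/20*e1 e2 e3
R1 (1/4*e2) = 19/40*e1 + 17/60*e2 + 7/40*e3 - 3/4*e1 e2 e3
R1 (-2/3*e3) = 2*e1 - 7/15*e2 - 34/45*e3 - 19/15*e1 e2 e3
Summing the partial products and collecting blades:
Answer: 73/24*e1 - 17/15*e2 - 749/360*e3 - 71/30*e1 e2 e3


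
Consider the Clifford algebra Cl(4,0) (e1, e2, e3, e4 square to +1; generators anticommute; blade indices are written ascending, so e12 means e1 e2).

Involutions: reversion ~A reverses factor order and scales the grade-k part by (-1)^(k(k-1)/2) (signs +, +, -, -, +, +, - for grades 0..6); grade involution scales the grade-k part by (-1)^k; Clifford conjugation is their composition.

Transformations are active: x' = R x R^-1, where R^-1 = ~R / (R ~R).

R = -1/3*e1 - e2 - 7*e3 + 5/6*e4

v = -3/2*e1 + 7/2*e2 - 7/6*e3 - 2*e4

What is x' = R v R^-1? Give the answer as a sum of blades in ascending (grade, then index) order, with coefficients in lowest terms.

~R = -1/3*e1 - e2 - 7*e3 + 5/6*e4, and R ~R = 1829/36, so R^-1 = ~R / (1829/36).
R v = 7/2 - 8/3*e12 - 91/9*e13 + 23/12*e14 + 77/3*e23 - 11/12*e24 + 539/36*e34
Answer: 5319/3658*e1 - 13307/3658*e2 + 2219/10974*e3 + 3868/1829*e4


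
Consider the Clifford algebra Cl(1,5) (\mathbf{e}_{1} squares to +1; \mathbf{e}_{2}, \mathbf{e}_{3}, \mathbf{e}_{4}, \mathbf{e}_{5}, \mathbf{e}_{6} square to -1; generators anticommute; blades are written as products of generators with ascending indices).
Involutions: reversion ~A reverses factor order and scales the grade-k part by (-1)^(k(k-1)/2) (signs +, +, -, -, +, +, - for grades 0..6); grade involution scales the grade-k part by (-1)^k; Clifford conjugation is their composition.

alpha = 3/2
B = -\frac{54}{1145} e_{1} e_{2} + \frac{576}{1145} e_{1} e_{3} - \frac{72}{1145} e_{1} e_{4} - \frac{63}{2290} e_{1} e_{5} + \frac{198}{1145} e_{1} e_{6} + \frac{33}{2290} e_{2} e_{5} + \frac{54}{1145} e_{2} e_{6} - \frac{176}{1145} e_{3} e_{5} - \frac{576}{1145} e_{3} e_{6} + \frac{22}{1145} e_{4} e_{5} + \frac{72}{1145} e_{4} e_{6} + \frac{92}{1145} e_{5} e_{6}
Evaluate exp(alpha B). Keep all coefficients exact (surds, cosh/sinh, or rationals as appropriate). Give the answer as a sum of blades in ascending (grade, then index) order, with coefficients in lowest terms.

B^2 term by term: the squares give (-\frac{54}{1145})^2*(e_{1} e_{2})^2 + (\frac{576}{1145})^2*(e_{1} e_{3})^2 + (-\frac{72}{1145})^2*(e_{1} e_{4})^2 + (-\frac{63}{2290})^2*(e_{1} e_{5})^2 + (\frac{198}{1145})^2*(e_{1} e_{6})^2 + (\frac{33}{2290})^2*(e_{2} e_{5})^2 + (\frac{54}{1145})^2*(e_{2} e_{6})^2 + (-\frac{176}{1145})^2*(e_{3} e_{5})^2 + (-\frac{576}{1145})^2*(e_{3} e_{6})^2 + (\frac{22}{1145})^2*(e_{4} e_{5})^2 + (\frac{72}{1145})^2*(e_{4} e_{6})^2 + (\frac{92}{1145})^2*(e_{5} e_{6})^2 = \frac{2916}{1311025}*(+1) + \frac{331776}{1311025}*(+1) + \frac{5184}{1311025}*(+1) + \frac{3969}{5244100}*(+1) + \frac{39204}{1311025}*(+1) + \frac{1089}{5244100}*(-1) + \frac{2916}{1311025}*(-1) + \frac{30976}{1311025}*(-1) + \frac{331776}{1311025}*(-1) + \frac{484}{1311025}*(-1) + \frac{5184}{1311025}*(-1) + \frac{8464}{1311025}*(-1) = 0 (each basis 2-blade squares to minus the product of its generators' squares); cross terms between blades sharing an index anticommute and cancel; the commuting (index-disjoint) pairs give grade-4 terms 2*c*c'*(blade product), which cancel blade by blade — e_{1} e_{2} e_{3} e_{5}: \frac{19008}{1311025} - \frac{19008}{1311025} = 0; e_{1} e_{2} e_{3} e_{6}: \frac{62208}{1311025} - \frac{62208}{1311025} = 0; e_{1} e_{2} e_{4} e_{5}: -\frac{2376}{1311025} + \frac{2376}{1311025} = 0; e_{1} e_{2} e_{4} e_{6}: -\frac{7776}{1311025} + \frac{7776}{1311025} = 0; e_{1} e_{2} e_{5} e_{6}: -\frac{9936}{1311025} + \frac{3402}{1311025} + \frac{6534}{1311025} = 0; e_{1} e_{3} e_{4} e_{5}: \frac{25344}{1311025} - \frac{25344}{1311025} = 0; e_{1} e_{3} e_{4} e_{6}: \frac{82944}{1311025} - \frac{82944}{1311025} = 0; e_{1} e_{3} e_{5} e_{6}: \frac{105984}{1311025} - \frac{36288}{1311025} - \frac{69696}{1311025} = 0; e_{1} e_{4} e_{5} e_{6}: -\frac{13248}{1311025} + \frac{4536}{1311025} + \frac{8712}{1311025} = 0; e_{2} e_{3} e_{5} e_{6}: \frac{19008}{1311025} - \frac{19008}{1311025} = 0; e_{2} e_{4} e_{5} e_{6}: -\frac{2376}{1311025} + \frac{2376}{1311025} = 0; e_{3} e_{4} e_{5} e_{6}: \frac{25344}{1311025} - \frac{25344}{1311025} = 0 — confirming B is simple. So B^2 = 0.
B^2 = 0, so the series closes: exp(alpha B) = 1 + alpha B (parabolic case).
Answer: 1 - \frac{81}{1145} e_{1} e_{2} + \frac{864}{1145} e_{1} e_{3} - \frac{108}{1145} e_{1} e_{4} - \frac{189}{4580} e_{1} e_{5} + \frac{297}{1145} e_{1} e_{6} + \frac{99}{4580} e_{2} e_{5} + \frac{81}{1145} e_{2} e_{6} - \frac{264}{1145} e_{3} e_{5} - \frac{864}{1145} e_{3} e_{6} + \frac{33}{1145} e_{4} e_{5} + \frac{108}{1145} e_{4} e_{6} + \frac{138}{1145} e_{5} e_{6}


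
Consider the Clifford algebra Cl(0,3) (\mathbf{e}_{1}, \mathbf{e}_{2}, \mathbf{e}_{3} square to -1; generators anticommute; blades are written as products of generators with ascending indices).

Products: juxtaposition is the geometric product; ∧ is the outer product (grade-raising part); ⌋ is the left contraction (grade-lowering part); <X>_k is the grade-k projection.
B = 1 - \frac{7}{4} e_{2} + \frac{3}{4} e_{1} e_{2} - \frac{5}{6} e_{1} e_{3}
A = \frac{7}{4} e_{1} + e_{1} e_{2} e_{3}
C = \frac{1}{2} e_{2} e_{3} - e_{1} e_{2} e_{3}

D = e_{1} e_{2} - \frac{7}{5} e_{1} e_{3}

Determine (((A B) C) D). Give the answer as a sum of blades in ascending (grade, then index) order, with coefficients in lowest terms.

step 1: \frac{7}{4} e_{1} - \frac{103}{48} e_{2} + \frac{17}{24} e_{3} - \frac{49}{16} e_{1} e_{2} - \frac{7}{4} e_{1} e_{3} + e_{1} e_{2} e_{3}
step 2: -1 - \frac{1}{2} e_{1} + \frac{101}{48} e_{2} - \frac{191}{96} e_{3} - \frac{1}{6} e_{1} e_{2} + \frac{353}{96} e_{1} e_{3} + \frac{7}{4} e_{2} e_{3} + \frac{7}{8} e_{1} e_{2} e_{3}
step 3: \frac{2551}{480} + \frac{2347}{480} e_{1} - \frac{29}{40} e_{2} - \frac{63}{40} e_{3} + \frac{29}{20} e_{1} e_{2} + \frac{63}{20} e_{1} e_{3} - \frac{551}{160} e_{2} e_{3} + \frac{153}{160} e_{1} e_{2} e_{3}
Answer: \frac{2551}{480} + \frac{2347}{480} e_{1} - \frac{29}{40} e_{2} - \frac{63}{40} e_{3} + \frac{29}{20} e_{1} e_{2} + \frac{63}{20} e_{1} e_{3} - \frac{551}{160} e_{2} e_{3} + \frac{153}{160} e_{1} e_{2} e_{3}


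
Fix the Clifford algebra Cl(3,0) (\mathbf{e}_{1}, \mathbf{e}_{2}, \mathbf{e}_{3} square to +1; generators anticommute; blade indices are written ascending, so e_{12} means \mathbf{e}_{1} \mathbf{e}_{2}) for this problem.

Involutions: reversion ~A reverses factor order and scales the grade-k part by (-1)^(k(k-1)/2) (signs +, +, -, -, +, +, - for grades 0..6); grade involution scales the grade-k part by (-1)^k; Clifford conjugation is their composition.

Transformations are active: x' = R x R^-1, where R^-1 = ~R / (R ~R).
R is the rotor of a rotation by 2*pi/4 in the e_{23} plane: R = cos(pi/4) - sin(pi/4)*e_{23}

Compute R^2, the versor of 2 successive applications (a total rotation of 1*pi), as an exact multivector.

Because a rotor carries half the rotation angle, composing 2 copies of this e_{23}-plane rotor multiplies the phase: 2*(pi/4) = \frac{\pi}{2}, hence R^2 = cos(\frac{\pi}{2}) - sin(\frac{\pi}{2})*e_{23}.
cos(\frac{\pi}{2}) = 0 and sin(\frac{\pi}{2}) = 1, so R^2 = -e_{23}. The net rotation is 1*pi; the rotor keeps the half-angle phase exactly.
Answer: -e_{23}


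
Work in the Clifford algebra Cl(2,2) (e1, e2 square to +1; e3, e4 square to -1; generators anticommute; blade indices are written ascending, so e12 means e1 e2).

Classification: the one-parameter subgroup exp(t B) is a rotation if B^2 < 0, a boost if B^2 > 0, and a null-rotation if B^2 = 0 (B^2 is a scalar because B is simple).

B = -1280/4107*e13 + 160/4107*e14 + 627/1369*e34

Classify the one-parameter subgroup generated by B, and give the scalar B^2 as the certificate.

B^2 term by term: the squares give (-1280/4107)^2*(e13)^2 + (160/4107)^2*(e14)^2 + (627/1369)^2*(e34)^2 = 1638400/16867449*(+1) + 25600/16867449*(+1) + 393129/1874161*(-1) = -1/9 (each basis 2-blade squares to minus the product of its generators' squares); cross terms between blades sharing an index anticommute and cancel. So B^2 = -1/9.
Answer: rotation, certificate B^2 = -1/9. One invariant decides it: the square -1/9 survives every conjugation, and its sign is exactly the classification.


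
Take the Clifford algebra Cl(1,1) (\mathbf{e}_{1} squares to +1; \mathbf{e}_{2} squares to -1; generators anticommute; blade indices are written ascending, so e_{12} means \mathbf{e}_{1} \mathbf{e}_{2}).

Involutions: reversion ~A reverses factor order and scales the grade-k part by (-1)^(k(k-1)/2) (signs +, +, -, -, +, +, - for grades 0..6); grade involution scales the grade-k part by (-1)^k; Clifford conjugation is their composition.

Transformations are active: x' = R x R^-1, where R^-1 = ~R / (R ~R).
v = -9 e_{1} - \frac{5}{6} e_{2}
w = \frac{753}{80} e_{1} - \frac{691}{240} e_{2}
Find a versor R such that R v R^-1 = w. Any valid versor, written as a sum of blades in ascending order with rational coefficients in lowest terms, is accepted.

A norm check does it: q(v) = q(w) = \frac{2891}{36}, hence R = v + w = \frac{33}{80} e_{1} - \frac{297}{80} e_{2} realises the map — parallel part kept, (v - w)/2 negated, v carried to w.
Answer: \frac{33}{80} e_{1} - \frac{297}{80} e_{2}


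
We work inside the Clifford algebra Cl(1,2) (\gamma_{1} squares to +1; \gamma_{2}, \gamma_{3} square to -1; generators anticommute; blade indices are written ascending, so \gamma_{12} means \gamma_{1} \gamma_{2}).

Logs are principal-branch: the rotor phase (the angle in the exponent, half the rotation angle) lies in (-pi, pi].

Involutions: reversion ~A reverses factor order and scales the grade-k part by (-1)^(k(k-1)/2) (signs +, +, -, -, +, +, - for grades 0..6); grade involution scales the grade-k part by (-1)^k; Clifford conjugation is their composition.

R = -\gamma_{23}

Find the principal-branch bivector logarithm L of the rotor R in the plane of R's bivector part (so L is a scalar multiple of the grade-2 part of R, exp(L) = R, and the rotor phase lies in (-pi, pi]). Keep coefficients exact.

The scalar part of R is 0, and that scalar determines the rotor phase on the principal branch; recovering the unit plane as bivector-part over sine of the phase gives L = phase * plane.
Concretely: cos(phase) = 0 gives phase = ±\frac{\pi}{2}, and since phase/sin(phase) is even the sign is immaterial: L = (phase/sin(phase)) * <R>_2 = (\frac{\pi}{2}) * <R>_2.
Answer: - \frac{\pi}{2} \gamma_{23}


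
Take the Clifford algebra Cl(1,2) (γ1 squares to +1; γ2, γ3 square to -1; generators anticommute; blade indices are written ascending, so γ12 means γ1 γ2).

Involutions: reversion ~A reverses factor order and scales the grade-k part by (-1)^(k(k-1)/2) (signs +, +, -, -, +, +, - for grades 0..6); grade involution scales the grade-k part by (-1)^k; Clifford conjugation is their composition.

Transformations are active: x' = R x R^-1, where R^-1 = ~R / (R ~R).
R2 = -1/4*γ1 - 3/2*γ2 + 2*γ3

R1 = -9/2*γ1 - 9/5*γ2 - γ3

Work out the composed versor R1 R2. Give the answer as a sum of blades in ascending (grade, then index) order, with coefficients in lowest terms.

Distribute over the terms of R1 (each basis-blade product reordered to ascending indices, repeated generators contracted through their squares):
(-9/2*γ1) R2 = 9/8 + 27/4*γ12 - 9*γ13
(-9/5*γ2) R2 = -27/10 - 9/20*γ12 - 18/5*γ23
(-γ3) R2 = 2 - 1/4*γ13 - 3/2*γ23
Summing the partial products and collecting blades:
Answer: 17/40 + 63/10*γ12 - 37/4*γ13 - 51/10*γ23


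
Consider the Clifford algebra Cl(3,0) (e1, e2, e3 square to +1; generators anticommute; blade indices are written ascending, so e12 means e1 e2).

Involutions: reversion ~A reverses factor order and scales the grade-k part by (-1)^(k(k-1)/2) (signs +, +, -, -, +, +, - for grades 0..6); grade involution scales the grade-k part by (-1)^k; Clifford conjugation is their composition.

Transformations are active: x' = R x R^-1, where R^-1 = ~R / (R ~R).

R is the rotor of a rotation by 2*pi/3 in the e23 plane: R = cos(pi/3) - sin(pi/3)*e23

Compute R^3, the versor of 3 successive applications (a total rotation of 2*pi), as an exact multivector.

The rotor phase is half the rotation angle and phases add under composition, so 3 steps in the e23 plane accumulate phase 3*(pi/3) = pi: R^3 = cos(pi) - sin(pi)*e23.
cos(pi) = -1 and sin(pi) = 0, so R^3 = -1. The total rotation 2*pi is 1 full turn, so every vector returns to itself, yet the rotor is -1, on the OTHER sheet of the double cover (an odd number of 2*pi turns).
Answer: -1


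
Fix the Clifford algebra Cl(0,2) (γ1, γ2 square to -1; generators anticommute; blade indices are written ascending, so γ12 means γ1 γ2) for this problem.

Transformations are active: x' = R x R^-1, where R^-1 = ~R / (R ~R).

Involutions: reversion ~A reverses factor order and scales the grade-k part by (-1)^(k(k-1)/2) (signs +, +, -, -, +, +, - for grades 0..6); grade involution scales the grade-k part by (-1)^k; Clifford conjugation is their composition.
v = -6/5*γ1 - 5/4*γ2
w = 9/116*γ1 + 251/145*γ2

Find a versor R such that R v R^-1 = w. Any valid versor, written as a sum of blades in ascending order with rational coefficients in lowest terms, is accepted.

A norm check does it: q(v) = q(w) = -1201/400, hence R = v + w = -651/580*γ1 + 279/580*γ2 realises the map — parallel part kept, (v - w)/2 negated, v carried to w.
Answer: -651/580*γ1 + 279/580*γ2


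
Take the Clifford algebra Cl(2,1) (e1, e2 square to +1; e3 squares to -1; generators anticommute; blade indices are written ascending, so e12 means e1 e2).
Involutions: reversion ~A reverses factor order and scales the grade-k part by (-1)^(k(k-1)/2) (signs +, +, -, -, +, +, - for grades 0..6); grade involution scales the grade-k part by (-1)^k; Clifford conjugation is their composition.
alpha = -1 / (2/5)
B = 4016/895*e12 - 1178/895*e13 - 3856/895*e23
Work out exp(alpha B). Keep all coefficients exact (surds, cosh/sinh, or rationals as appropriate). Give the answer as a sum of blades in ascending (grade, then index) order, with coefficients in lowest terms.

B^2 term by term: the squares give (4016/895)^2*(e12)^2 + (-1178/895)^2*(e13)^2 + (-3856/895)^2*(e23)^2 = 16128256/801025*(-1) + 1387684/801025*(+1) + 14868736/801025*(+1) = 4/25 (each basis 2-blade squares to minus the product of its generators' squares); cross terms between blades sharing an index anticommute and cancel. So B^2 = 4/25.
B^2 = 4/25 — the series telescopes hyperbolically here: l = 2/5, alpha*l = -1, so exp(alpha B) = cosh(-1) + (sinh(-1)/(2/5))*B = cosh(1) + (-5*sinh(1)/2)*B.
Answer: cosh(1) - 2008*sinh(1)/179*e12 + 589*sinh(1)/179*e13 + 1928*sinh(1)/179*e23


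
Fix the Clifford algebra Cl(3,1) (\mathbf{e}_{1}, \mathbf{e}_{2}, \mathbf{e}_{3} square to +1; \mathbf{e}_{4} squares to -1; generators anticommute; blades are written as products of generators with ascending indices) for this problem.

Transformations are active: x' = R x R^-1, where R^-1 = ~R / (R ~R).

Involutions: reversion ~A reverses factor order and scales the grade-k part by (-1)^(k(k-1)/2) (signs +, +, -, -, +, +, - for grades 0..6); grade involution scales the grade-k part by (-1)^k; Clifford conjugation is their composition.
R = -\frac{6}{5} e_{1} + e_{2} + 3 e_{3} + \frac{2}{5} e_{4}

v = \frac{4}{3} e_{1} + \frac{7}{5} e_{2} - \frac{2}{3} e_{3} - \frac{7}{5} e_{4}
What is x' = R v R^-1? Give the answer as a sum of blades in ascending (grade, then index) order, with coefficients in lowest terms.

~R = -\frac{6}{5} e_{1} + e_{2} + 3 e_{3} + \frac{2}{5} e_{4}, and R ~R = \frac{282}{25}, so R^-1 = ~R / (\frac{282}{25}).
R v = -\frac{41}{25} - \frac{226}{75} e_{1} e_{2} - \frac{16}{5} e_{1} e_{3} + \frac{86}{75} e_{1} e_{4} - \frac{73}{15} e_{2} e_{3} - \frac{49}{25} e_{2} e_{4} - \frac{59}{15} e_{3} e_{4}
Answer: -\frac{694}{705} e_{1} - \frac{1192}{705} e_{2} - \frac{29}{141} e_{3} + \frac{181}{141} e_{4}


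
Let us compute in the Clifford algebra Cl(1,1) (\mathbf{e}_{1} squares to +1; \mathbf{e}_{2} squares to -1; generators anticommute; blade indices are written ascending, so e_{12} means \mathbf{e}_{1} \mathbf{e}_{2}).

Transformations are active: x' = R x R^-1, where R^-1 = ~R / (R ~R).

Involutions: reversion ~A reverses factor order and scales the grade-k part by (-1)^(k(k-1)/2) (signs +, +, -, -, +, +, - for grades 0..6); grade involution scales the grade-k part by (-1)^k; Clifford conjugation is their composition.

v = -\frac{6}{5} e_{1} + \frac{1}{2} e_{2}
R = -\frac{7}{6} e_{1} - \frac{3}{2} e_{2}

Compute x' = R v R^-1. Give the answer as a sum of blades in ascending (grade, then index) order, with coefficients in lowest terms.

~R = -\frac{7}{6} e_{1} - \frac{3}{2} e_{2}, and R ~R = -\frac{8}{9}, so R^-1 = ~R / (-\frac{8}{9}).
R v = \frac{43}{20} - \frac{143}{60} e_{12}
Answer: \frac{219}{32} e_{1} + \frac{1081}{160} e_{2}


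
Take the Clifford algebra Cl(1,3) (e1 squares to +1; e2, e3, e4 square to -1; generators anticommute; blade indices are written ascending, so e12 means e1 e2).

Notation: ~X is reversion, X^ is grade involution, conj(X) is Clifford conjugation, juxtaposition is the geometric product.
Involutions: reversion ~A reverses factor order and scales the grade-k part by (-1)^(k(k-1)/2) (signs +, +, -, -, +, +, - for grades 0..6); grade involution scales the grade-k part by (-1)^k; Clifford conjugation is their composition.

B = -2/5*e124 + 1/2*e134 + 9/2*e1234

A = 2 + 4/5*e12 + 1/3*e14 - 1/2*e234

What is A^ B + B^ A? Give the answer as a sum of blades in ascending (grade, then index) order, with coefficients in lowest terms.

first term: -9/4*e1 + 2/15*e2 - 1/6*e3 - 8/25*e4 + 1/4*e12 + 1/5*e13 + 3/2*e23 + 18/5*e34 - 4/5*e124 + e134 - 2/5*e234 + 9*e1234
second term: -9/4*e1 - 2/15*e2 + 1/6*e3 + 8/25*e4 - 1/4*e12 - 1/5*e13 + 3/2*e23 + 18/5*e34 + 4/5*e124 - e134 - 2/5*e234 + 9*e1234
Answer: -9/2*e1 + 3*e23 + 36/5*e34 - 4/5*e234 + 18*e1234


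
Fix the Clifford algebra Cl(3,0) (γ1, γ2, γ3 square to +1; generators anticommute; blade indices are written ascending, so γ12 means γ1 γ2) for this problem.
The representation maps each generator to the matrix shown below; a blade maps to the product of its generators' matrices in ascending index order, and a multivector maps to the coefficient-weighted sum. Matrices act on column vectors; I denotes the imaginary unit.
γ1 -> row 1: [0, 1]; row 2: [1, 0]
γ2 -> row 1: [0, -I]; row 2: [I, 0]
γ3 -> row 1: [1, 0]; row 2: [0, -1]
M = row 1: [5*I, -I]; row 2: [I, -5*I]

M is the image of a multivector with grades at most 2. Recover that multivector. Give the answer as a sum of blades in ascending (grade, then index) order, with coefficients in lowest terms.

Method: 1, rho(γ1), rho(γ2), rho(γ3) form a trace-orthogonal basis of the 2x2 complex matrices (tr(X Y) = 2 if X = Y, else 0), so M = m0*1 + m1*rho(γ1) + m2*rho(γ2) + m3*rho(γ3) with m0 = tr(M)/2 = 0, m1 = tr(M rho(γ1))/2 = 0, m2 = tr(M rho(γ2))/2 = 1, m3 = tr(M rho(γ3))/2 = 5*I.
Multiplying table entries, the bivector images are rho(γ12) = I*rho(γ3), rho(γ13) = -I*rho(γ2), rho(γ23) = I*rho(γ1); with real blade coefficients the real parts of m0..m3 are the coefficients of 1, γ1, γ2, γ3 and the imaginary parts give the bivectors (γ23: Im m1, γ13: -Im m2, γ12: Im m3).
Answer: γ2 + 5*γ12


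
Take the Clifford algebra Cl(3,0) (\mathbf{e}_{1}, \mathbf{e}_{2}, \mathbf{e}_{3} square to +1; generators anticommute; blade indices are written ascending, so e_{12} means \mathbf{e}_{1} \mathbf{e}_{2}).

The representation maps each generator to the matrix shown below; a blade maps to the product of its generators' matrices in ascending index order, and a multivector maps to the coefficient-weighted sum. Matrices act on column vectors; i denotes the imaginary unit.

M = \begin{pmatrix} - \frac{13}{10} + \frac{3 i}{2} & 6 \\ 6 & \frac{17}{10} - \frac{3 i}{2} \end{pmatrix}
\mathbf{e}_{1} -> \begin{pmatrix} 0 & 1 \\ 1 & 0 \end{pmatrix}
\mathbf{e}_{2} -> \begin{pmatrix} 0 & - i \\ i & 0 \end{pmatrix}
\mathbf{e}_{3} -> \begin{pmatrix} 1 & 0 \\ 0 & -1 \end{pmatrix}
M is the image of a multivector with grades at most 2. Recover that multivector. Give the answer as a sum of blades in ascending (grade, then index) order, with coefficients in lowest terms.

Method: 1, rho(e_{1}), rho(e_{2}), rho(e_{3}) form a trace-orthogonal basis of the 2x2 complex matrices (tr(X Y) = 2 if X = Y, else 0), so M = m0*1 + m1*rho(e_{1}) + m2*rho(e_{2}) + m3*rho(e_{3}) with m0 = tr(M)/2 = \frac{1}{5}, m1 = tr(M rho(e_{1}))/2 = 6, m2 = tr(M rho(e_{2}))/2 = 0, m3 = tr(M rho(e_{3}))/2 = - \frac{3}{2} + \frac{3 i}{2}.
Multiplying table entries, the bivector images are rho(e_{12}) = i*rho(e_{3}), rho(e_{13}) = -i*rho(e_{2}), rho(e_{23}) = i*rho(e_{1}); with real blade coefficients the real parts of m0..m3 are the coefficients of 1, e_{1}, e_{2}, e_{3} and the imaginary parts give the bivectors (e_{23}: Im m1, e_{13}: -Im m2, e_{12}: Im m3).
Answer: \frac{1}{5} + 6 e_{1} - \frac{3}{2} e_{3} + \frac{3}{2} e_{12}


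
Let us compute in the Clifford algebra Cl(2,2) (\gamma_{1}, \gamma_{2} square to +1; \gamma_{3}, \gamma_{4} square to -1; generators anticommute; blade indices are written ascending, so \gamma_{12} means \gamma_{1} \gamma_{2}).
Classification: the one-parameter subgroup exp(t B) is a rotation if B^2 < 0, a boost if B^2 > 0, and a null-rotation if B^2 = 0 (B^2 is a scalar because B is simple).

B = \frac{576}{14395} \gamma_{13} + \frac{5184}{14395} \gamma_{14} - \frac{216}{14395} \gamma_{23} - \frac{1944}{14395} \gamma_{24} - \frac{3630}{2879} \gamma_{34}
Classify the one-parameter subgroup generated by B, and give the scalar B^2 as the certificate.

B^2 term by term: the squares give (\frac{576}{14395})^2*(\gamma_{13})^2 + (\frac{5184}{14395})^2*(\gamma_{14})^2 + (-\frac{216}{14395})^2*(\gamma_{23})^2 + (-\frac{1944}{14395})^2*(\gamma_{24})^2 + (-\frac{3630}{2879})^2*(\gamma_{34})^2 = \frac{331776}{207216025}*(+1) + \frac{26873856}{207216025}*(+1) + \frac{46656}{207216025}*(+1) + \frac{3779136}{207216025}*(+1) + \frac{13176900}{8288641}*(-1) = -\frac{36}{25} (each basis 2-blade squares to minus the product of its generators' squares); cross terms between blades sharing an index anticommute and cancel; the commuting (index-disjoint) pairs give grade-4 terms 2*c*c'*(blade product), which cancel blade by blade — \gamma_{1234}: \frac{2239488}{207216025} - \frac{2239488}{207216025} = 0 — confirming B is simple. So B^2 = -\frac{36}{25}.
Answer: rotation, certificate B^2 = -\frac{36}{25}. The invariant at work: B^2 = -\frac{36}{25} is unchanged by conjugation, hence its sign classifies the subgroup whatever basis B is written in.


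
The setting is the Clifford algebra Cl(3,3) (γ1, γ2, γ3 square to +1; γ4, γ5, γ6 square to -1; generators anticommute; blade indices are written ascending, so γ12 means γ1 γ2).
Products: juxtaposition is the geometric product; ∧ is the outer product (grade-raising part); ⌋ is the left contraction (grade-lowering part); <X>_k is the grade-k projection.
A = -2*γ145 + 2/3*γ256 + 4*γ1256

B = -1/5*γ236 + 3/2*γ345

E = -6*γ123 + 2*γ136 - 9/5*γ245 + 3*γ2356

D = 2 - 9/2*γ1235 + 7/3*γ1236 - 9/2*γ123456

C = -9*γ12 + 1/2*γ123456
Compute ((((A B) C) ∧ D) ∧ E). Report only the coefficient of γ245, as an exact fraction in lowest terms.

step 1: 3*γ13 + 2/15*γ35 + 4/5*γ135 + γ2346 + 6*γ12346 + 2/5*γ123456
step 2: 1/5 - 3*γ5 - 1/2*γ15 - 27*γ23 - 36/5*γ235 - 2/5*γ246 + 54*γ346 - 6/5*γ1235 - 1/15*γ1246 + 9*γ1346 + 3/2*γ2456 + 18/5*γ3456
step 3: 2/5 - 6*γ5 - γ15 - 54*γ23 - 72/5*γ235 - 4/5*γ246 + 108*γ346 - 33/10*γ1235 + 7/15*γ1236 - 2/15*γ1246 + 18*γ1346 + 3*γ2456 + 36/5*γ3456 + 7*γ12356 - 9/10*γ123456
step 4: -12/5*γ123 + 4/5*γ136 - 18/25*γ245 - 36*γ1235 - 12*γ1356 + 6/5*γ2356
Answer: -18/25


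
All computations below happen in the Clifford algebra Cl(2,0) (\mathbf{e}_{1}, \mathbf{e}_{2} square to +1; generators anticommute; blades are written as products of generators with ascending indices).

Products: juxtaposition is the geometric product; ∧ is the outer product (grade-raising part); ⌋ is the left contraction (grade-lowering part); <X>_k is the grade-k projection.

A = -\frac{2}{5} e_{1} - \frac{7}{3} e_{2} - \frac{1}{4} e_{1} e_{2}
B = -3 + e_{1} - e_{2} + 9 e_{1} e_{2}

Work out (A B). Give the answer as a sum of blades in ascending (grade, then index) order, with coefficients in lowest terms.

step 1: \frac{251}{60} + \frac{449}{20} e_{1} + \frac{73}{20} e_{2} + \frac{209}{60} e_{1} e_{2}
Answer: \frac{251}{60} + \frac{449}{20} e_{1} + \frac{73}{20} e_{2} + \frac{209}{60} e_{1} e_{2}


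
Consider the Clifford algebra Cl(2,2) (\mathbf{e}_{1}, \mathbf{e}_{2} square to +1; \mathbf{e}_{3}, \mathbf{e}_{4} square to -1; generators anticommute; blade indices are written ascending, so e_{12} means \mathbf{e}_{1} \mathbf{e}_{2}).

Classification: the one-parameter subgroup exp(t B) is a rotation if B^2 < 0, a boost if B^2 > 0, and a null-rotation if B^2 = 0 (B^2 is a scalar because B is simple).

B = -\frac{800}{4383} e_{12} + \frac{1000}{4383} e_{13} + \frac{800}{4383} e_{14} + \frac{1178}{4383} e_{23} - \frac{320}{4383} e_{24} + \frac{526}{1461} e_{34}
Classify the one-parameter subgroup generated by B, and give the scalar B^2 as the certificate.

B^2 term by term: the squares give (-\frac{800}{4383})^2*(e_{12})^2 + (\frac{1000}{4383})^2*(e_{13})^2 + (\frac{800}{4383})^2*(e_{14})^2 + (\frac{1178}{4383})^2*(e_{23})^2 + (-\frac{320}{4383})^2*(e_{24})^2 + (\frac{526}{1461})^2*(e_{34})^2 = \frac{640000}{19210689}*(-1) + \frac{1000000}{19210689}*(+1) + \frac{640000}{19210689}*(+1) + \frac{1387684}{19210689}*(+1) + \frac{102400}{19210689}*(+1) + \frac{276676}{2134521}*(-1) = 0 (each basis 2-blade squares to minus the product of its generators' squares); cross terms between blades sharing an index anticommute and cancel; the commuting (index-disjoint) pairs give grade-4 terms 2*c*c'*(blade product), which cancel blade by blade — e_{1234}: -\frac{841600}{6403563} + \frac{640000}{19210689} + \frac{1884800}{19210689} = 0 — confirming B is simple. So B^2 = 0.
Answer: null-rotation, certificate B^2 = 0. Certificate logic: 0 is a conjugation-invariant scalar, so its sign fixes rotation versus boost versus null-rotation outright.


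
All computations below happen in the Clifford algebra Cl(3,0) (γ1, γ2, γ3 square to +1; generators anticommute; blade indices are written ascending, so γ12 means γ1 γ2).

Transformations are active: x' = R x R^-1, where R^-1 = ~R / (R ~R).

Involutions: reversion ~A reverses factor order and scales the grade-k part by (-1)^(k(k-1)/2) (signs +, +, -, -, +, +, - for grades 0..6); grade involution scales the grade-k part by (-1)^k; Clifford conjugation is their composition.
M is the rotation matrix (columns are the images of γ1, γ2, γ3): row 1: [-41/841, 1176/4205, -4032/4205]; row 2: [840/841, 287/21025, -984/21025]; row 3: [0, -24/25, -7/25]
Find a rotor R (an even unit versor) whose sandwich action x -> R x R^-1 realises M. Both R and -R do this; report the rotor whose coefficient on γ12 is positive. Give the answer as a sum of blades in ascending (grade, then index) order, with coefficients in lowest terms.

Method: write R = a + b12*γ12 + b13*γ13 + b23*γ23 with a^2 + b12^2 + b13^2 + b23^2 = 1 (so R^-1 = ~R). Expanding the columns R e_j ~R gives tr M = 4a^2 - 1 and, from the antisymmetric part, M21 - M12 = -4a*b12, M13 - M31 = 4a*b13, M32 - M23 = -4a*b23.
Here tr M = -265/841, so a^2 = (1 + tr M)/4 = 144/841 and a = ±12/29. Taking a = 12/29: M21 - M12 = 3024/4205, M13 - M31 = -4032/4205, M32 - M23 = -768/841, giving b12 = -63/145, b13 = -84/145, b23 = 16/29, i.e. R = 12/29 - 63/145*γ12 - 84/145*γ13 + 16/29*γ23.
Its γ12 coefficient is negative, so report the other preimage -R.
Answer: -12/29 + 63/145*γ12 + 84/145*γ13 - 16/29*γ23. Sheet selection: the two-to-one cover makes ±R indistinguishable at the matrix level (trace -265/841), so uniqueness comes from the required sign on γ12.


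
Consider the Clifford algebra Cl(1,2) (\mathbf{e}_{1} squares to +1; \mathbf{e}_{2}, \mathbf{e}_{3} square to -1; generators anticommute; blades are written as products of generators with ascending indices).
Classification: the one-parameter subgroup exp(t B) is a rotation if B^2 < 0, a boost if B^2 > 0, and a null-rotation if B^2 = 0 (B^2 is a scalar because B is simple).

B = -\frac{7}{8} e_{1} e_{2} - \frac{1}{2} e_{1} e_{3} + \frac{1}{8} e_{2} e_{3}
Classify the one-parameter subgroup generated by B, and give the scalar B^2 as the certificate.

B^2 term by term: the squares give (-\frac{7}{8})^2*(e_{1} e_{2})^2 + (-\frac{1}{2})^2*(e_{1} e_{3})^2 + (\frac{1}{8})^2*(e_{2} e_{3})^2 = \frac{49}{64}*(+1) + \frac{1}{4}*(+1) + \frac{1}{64}*(-1) = 1 (each basis 2-blade squares to minus the product of its generators' squares); cross terms between blades sharing an index anticommute and cancel. So B^2 = 1.
Answer: boost, certificate B^2 = 1. Certificate logic: 1 is a conjugation-invariant scalar, so its sign fixes rotation versus boost versus null-rotation outright.


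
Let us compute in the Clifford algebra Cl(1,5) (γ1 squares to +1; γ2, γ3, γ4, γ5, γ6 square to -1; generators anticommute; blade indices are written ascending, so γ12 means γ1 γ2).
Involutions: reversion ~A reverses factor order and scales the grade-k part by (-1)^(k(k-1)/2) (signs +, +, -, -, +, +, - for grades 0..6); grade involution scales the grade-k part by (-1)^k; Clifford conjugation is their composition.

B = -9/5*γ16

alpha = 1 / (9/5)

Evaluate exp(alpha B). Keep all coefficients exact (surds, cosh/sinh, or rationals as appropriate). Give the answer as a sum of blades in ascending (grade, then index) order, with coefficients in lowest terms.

B^2 = (-9/5)^2*(γ16)^2 = 81/25*(+1) = 81/25 (a basis 2-blade squares to minus the product of its generators' squares).
B^2 = 81/25 — since the square is positive, the closed form is hyperbolic: l = 9/5, alpha*l = 1, so exp(alpha B) = cosh(1) + (sinh(1)/(9/5))*B = cosh(1) + (5*sinh(1)/9)*B.
Answer: cosh(1) - sinh(1)*γ16


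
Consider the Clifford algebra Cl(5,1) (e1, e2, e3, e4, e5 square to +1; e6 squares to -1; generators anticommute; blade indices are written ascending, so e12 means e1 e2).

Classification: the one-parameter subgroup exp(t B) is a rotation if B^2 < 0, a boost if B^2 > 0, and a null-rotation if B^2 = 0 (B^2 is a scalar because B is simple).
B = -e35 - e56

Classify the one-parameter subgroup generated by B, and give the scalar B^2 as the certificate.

B^2 term by term: the squares give (-1)^2*(e35)^2 + (-1)^2*(e56)^2 = 1*(-1) + 1*(+1) = 0 (each basis 2-blade squares to minus the product of its generators' squares); cross terms between blades sharing an index anticommute and cancel. So B^2 = 0.
Answer: null-rotation, certificate B^2 = 0. Why this suffices: the scalar 0 survives any versor conjugation, so its sign alone determines the class however B is presented.


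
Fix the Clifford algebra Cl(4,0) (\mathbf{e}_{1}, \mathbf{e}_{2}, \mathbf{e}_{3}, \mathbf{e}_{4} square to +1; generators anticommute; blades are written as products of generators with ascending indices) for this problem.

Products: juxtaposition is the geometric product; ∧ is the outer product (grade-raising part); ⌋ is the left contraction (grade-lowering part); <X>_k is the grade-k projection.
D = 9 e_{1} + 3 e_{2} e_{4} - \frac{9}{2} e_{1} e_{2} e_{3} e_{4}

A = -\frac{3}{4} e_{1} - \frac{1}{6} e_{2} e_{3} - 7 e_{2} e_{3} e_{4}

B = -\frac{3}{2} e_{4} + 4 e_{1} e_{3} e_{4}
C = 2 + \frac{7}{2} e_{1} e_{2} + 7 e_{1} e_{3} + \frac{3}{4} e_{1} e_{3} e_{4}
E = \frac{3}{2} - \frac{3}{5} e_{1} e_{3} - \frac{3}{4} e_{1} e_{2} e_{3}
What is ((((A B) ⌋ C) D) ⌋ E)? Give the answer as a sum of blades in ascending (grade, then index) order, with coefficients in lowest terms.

step 1: -28 e_{1} e_{2} + \frac{9}{8} e_{1} e_{4} + \frac{21}{2} e_{2} e_{3} - 3 e_{3} e_{4} - \frac{2}{3} e_{1} e_{2} e_{4} + \frac{1}{4} e_{2} e_{3} e_{4}
step 2: 98 + \frac{9}{4} e_{1} + \frac{27}{32} e_{3}
step 3: \frac{81}{4} + 882 e_{1} - \frac{243}{32} e_{1} e_{3} + 294 e_{2} e_{4} + \frac{189}{64} e_{1} e_{2} e_{4} - \frac{405}{32} e_{2} e_{3} e_{4} - 441 e_{1} e_{2} e_{3} e_{4}
step 4: \frac{4131}{160} + \frac{729}{128} e_{2} - \frac{2646}{5} e_{3} - \frac{243}{20} e_{1} e_{3} - \frac{1323}{2} e_{2} e_{3} - \frac{243}{16} e_{1} e_{2} e_{3}
Answer: \frac{4131}{160} + \frac{729}{128} e_{2} - \frac{2646}{5} e_{3} - \frac{243}{20} e_{1} e_{3} - \frac{1323}{2} e_{2} e_{3} - \frac{243}{16} e_{1} e_{2} e_{3}


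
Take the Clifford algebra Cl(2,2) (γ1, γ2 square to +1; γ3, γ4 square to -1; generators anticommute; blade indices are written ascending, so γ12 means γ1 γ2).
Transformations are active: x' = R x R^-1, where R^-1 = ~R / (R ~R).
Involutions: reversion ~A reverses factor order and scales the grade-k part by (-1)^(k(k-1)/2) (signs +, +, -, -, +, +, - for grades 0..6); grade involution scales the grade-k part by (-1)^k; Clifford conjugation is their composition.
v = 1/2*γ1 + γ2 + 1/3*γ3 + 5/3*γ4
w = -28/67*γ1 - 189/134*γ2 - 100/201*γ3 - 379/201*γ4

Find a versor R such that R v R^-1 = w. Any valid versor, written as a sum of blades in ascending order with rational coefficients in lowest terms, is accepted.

Construction: equal norms (both -59/36) license R = v + w = 11/134*γ1 - 55/134*γ2 - 11/67*γ3 - 44/201*γ4 — nothing changes along that direction, while (v - w)/2 changes sign, so v maps onto w.
Answer: 11/134*γ1 - 55/134*γ2 - 11/67*γ3 - 44/201*γ4


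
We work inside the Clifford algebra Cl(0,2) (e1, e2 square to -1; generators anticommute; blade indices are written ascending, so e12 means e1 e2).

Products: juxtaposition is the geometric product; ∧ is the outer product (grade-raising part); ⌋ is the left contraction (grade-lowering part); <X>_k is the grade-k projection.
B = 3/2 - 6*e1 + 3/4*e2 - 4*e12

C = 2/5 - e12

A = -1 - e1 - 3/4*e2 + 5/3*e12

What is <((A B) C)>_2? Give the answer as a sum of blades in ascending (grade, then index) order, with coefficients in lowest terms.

step 1: -13/48 + 25/4*e1 - 127/8*e2 + 5/4*e12
step 2: 137/120 + 147/8*e1 - 1/10*e2 + 37/48*e12
step 3: 37/48*e12
Answer: 37/48*e12


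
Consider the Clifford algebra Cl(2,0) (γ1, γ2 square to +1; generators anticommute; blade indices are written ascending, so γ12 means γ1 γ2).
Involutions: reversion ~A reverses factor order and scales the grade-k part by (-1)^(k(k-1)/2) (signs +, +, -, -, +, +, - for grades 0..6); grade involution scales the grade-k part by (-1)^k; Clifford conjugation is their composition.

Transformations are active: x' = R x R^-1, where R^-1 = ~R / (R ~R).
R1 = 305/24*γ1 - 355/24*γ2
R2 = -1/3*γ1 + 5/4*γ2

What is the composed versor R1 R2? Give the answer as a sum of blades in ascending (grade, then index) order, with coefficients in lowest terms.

Distribute over the terms of R1 (each basis-blade product reordered to ascending indices, repeated generators contracted through their squares):
(305/24*γ1) R2 = -305/72 + 1525/96*γ12
(-355/24*γ2) R2 = -1775/96 - 355/72*γ12
Summing the partial products and collecting blades:
Answer: -6545/288 + 3155/288*γ12


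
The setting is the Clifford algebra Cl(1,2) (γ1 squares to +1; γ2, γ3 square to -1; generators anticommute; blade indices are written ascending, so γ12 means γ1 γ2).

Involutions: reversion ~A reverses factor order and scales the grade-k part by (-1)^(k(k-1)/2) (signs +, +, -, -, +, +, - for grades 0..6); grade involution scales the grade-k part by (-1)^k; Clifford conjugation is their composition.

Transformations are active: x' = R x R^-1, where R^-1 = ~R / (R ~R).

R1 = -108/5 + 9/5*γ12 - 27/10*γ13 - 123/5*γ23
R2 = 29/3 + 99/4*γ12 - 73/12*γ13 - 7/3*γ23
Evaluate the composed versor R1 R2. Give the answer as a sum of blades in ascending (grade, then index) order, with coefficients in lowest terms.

Distribute over the terms of R1 (each basis-blade product reordered to ascending indices, repeated generators contracted through their squares):
(-108/5) R2 = -1044/5 - 2673/5*γ12 + 657/5*γ13 + 252/5*γ23
(9/5*γ12) R2 = 891/20 + 87/5*γ12 + 21/5*γ13 + 219/20*γ23
(-27/10*γ13) R2 = 657/40 + 63/10*γ12 - 261/10*γ13 - 2673/40*γ23
(-123/5*γ23) R2 = -287/5 - 2993/20*γ12 - 12177/20*γ13 - 1189/5*γ23
Summing the partial products and collecting blades:
Answer: -8209/40 - 13211/20*γ12 - 9987/20*γ13 - 9731/40*γ23
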